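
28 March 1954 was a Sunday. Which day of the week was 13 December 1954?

March 1954: 31 − 28 = 3 days remain.
Then April (30), May (31), June (30), July (31), August (31), September (30), October (31), November (30): 30 + 31 + 30 + 31 + 31 + 30 + 31 + 30 = 244 days.
December 1–13, 1954: 13 days.
Total: 3 + 244 + 13 = 260 days.
260 mod 7 = 1, so 1 day after Sunday is Monday.

Monday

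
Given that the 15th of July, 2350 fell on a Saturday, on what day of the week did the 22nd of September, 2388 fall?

Thursday

From July 15, 2350 to July 15, 2388: 38 years, of which 10 contain a Feb 29 — 28×365 + 10×366 = 13880 days.
July 2388: 31 − 15 = 16 days remain.
Then August (31): 31 days.
September 1–22, 2388: 22 days.
Residual: 69 days.
Total: 13949 days.
13949 mod 7 = 5, so 5 days after Saturday is Thursday.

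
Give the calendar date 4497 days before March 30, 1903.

December 5, 1890

Count 4497 days before March 30, 1903:
Day-of-year of December 5, 1890: 339.
Day-of-year of March 30, 1903: 89.
1890 has 365 days, so 365 − 339 = 26 days remain in 1890.
Full years 1891–1902: 10 common + 2 leap = 10×365 + 2×366 = 4382 days.
Total: 26 + 4382 + 89 = 4497 days.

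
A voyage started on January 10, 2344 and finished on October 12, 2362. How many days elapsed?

From January 10, 2344 to January 10, 2362: 18 years, of which 5 contain a Feb 29 — 13×365 + 5×366 = 6575 days.
January 2362: 31 − 10 = 21 days remain.
Then February 2362 (28), March (31), April (30), May (31), June (30), July (31), August (31), September (30): 28 + 31 + 30 + 31 + 30 + 31 + 31 + 30 = 242 days.
October 1–12, 2362: 12 days.
Residual: 275 days.
Total: 6850 days.

6850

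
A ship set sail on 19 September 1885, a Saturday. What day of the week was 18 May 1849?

Friday

Count forward from the earlier date (May 18, 1849) to the later (September 19, 1885):
Day-of-year of May 18, 1849: 138.
Day-of-year of September 19, 1885: 262.
1849 has 365 days, so 365 − 138 = 227 days remain in 1849.
Full years 1850–1884: 26 common + 9 leap = 26×365 + 9×366 = 12784 days.
Total: 227 + 12784 + 262 = 13273 days.
13273 mod 7 = 1, so 1 day before Saturday is Friday.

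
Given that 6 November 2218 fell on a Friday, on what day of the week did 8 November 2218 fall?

Within November 2218: 8 − 6 = 2 days.
2 mod 7 = 2, so 2 days after Friday is Sunday.

Sunday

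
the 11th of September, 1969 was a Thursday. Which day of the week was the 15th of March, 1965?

Count forward from the earlier date (March 15, 1965) to the later (September 11, 1969):
March 15, 1965 → March 15, 1966: 365 days.
March 15, 1966 → March 15, 1967: 365 days.
March 15, 1967 → March 15, 1968: 366 days (1968 is a leap year).
March 15, 1968 → March 15, 1969: 365 days.
March 1969: 31 − 15 = 16 days remain.
Then April (30), May (31), June (30), July (31), August (31): 30 + 31 + 30 + 31 + 31 = 153 days.
September 1–11, 1969: 11 days.
Residual: 180 days.
Total: 1641 days.
1641 mod 7 = 3, so 3 days before Thursday is Monday.

Monday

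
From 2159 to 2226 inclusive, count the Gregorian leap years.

Years divisible by 4: 2160, 2164, …, 2224 — 17 in all.
Of these, 2200 is divisible by 100 but not 400, so not leap.
Leap years: 17 − 1 = 16.

16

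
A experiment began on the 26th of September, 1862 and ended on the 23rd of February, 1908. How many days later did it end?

16585

From September 26, 1862 to September 26, 1907: 45 years, of which 10 contain a Feb 29 — 35×365 + 10×366 = 16435 days.
(1900 is not a leap year (divisible by 100 but not 400).)
September 1907: 30 − 26 = 4 days remain.
Then October (31), November (30), December (31), January (31): 31 + 30 + 31 + 31 = 123 days.
February 1–23, 1908: 23 days (1908 is a leap year).
Residual: 150 days.
Total: 16585 days.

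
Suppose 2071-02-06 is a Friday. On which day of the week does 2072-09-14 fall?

Wednesday

February 2071: 28 − 6 = 22 days remain (2071 is not a leap year, so February has 28 days).
Then 18 full months totalling 550 days.
September 1–14, 2072: 14 days.
Total: 22 + 550 + 14 = 586 days.
586 mod 7 = 5, so 5 days after Friday is Wednesday.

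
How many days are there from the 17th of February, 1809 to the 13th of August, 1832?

From February 17, 1809 to February 17, 1832: 23 years, of which 5 contain a Feb 29 — 18×365 + 5×366 = 8400 days.
February 1832: 29 − 17 = 12 days remain (1832 is a leap year, so February has 29 days).
Then March (31), April (30), May (31), June (30), July (31): 31 + 30 + 31 + 30 + 31 = 153 days.
August 1–13, 1832: 13 days.
Residual: 178 days.
Total: 8578 days.

8578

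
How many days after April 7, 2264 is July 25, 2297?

12162

Day-of-year of April 7, 2264: 98.
Day-of-year of July 25, 2297: 206.
2264 has 366 days, so 366 − 98 = 268 days remain in 2264.
Full years 2265–2296: 24 common + 8 leap = 24×365 + 8×366 = 11688 days.
Total: 268 + 11688 + 206 = 12162 days.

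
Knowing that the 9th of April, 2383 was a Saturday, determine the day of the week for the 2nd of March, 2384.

April 2383: 30 − 9 = 21 days remain.
Then 10 full months totalling 305 days.
March 1–2, 2384: 2 days.
Residual: 328 days.
Total: 328 days.
328 mod 7 = 6, so 6 days after Saturday is Friday.

Friday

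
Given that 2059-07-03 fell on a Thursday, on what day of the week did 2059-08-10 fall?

July 2059: 31 − 3 = 28 days remain.
August 1–10, 2059: 10 days.
Total: 28 + 10 = 38 days.
38 mod 7 = 3, so 3 days after Thursday is Sunday.

Sunday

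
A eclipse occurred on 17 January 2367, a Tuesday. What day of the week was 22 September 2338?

Count forward from the earlier date (September 22, 2338) to the later (January 17, 2367):
From September 22, 2338 to September 22, 2366: 28 years, of which 7 contain a Feb 29 — 21×365 + 7×366 = 10227 days.
September 2366: 30 − 22 = 8 days remain.
Then October (31), November (30), December (31): 31 + 30 + 31 = 92 days.
January 1–17, 2367: 17 days.
Residual: 117 days.
Total: 10344 days.
10344 mod 7 = 5, so 5 days before Tuesday is Thursday.

Thursday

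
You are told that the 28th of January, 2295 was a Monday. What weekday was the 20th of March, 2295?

January 2295: 31 − 28 = 3 days remain.
Then February 2295 (28): 28 days.
March 1–20, 2295: 20 days.
Total: 3 + 28 + 20 = 51 days.
51 mod 7 = 2, so 2 days after Monday is Wednesday.

Wednesday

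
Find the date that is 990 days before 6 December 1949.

22 March 1947

Count 990 days before December 6, 1949:
March 22, 1947 → March 22, 1948: 366 days (1948 is a leap year).
March 22, 1948 → March 22, 1949: 365 days.
March 1949: 31 − 22 = 9 days remain.
Then April (30), May (31), June (30), July (31), August (31), September (30), October (31), November (30): 30 + 31 + 30 + 31 + 31 + 30 + 31 + 30 = 244 days.
December 1–6, 1949: 6 days.
Residual: 259 days.
Total: 990 days.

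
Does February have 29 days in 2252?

Yes

2252 is a leap year.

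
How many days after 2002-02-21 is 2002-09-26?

217

February 2002: 28 − 21 = 7 days remain (2002 is not a leap year, so February has 28 days).
Then March (31), April (30), May (31), June (30), July (31), August (31): 31 + 30 + 31 + 30 + 31 + 31 = 184 days.
September 1–26, 2002: 26 days.
Total: 7 + 184 + 26 = 217 days.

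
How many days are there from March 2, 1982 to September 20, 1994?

From March 2, 1982 to March 2, 1994: 12 years, of which 3 contain a Feb 29 — 9×365 + 3×366 = 4383 days.
March 1994: 31 − 2 = 29 days remain.
Then April (30), May (31), June (30), July (31), August (31): 30 + 31 + 30 + 31 + 31 = 153 days.
September 1–20, 1994: 20 days.
Residual: 202 days.
Total: 4585 days.

4585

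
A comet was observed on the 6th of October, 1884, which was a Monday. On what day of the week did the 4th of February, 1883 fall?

Count forward from the earlier date (February 4, 1883) to the later (October 6, 1884):
February 1883: 28 − 4 = 24 days remain (1883 is not a leap year, so February has 28 days).
Then 19 full months totalling 580 days.
October 1–6, 1884: 6 days.
Total: 24 + 580 + 6 = 610 days.
610 mod 7 = 1, so 1 day before Monday is Sunday.

Sunday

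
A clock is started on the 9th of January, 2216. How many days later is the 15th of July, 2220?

1649

January 9, 2216 → January 9, 2217: 366 days (2216 is a leap year).
January 9, 2217 → January 9, 2218: 365 days.
January 9, 2218 → January 9, 2219: 365 days.
January 9, 2219 → January 9, 2220: 365 days.
January 2220: 31 − 9 = 22 days remain.
Then February 2220 (29), March (31), April (30), May (31), June (30): 29 + 31 + 30 + 31 + 30 = 151 days.
July 1–15, 2220: 15 days.
Residual: 188 days.
Total: 1649 days.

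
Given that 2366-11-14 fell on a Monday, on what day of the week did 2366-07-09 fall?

Count forward from the earlier date (July 9, 2366) to the later (November 14, 2366):
July 2366: 31 − 9 = 22 days remain.
Then August (31), September (30), October (31): 31 + 30 + 31 = 92 days.
November 1–14, 2366: 14 days.
Total: 22 + 92 + 14 = 128 days.
128 mod 7 = 2, so 2 days before Monday is Saturday.

Saturday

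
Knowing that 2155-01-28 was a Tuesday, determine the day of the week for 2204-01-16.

From January 28, 2155 to January 28, 2203: 48 years, of which 11 contain a Feb 29 — 37×365 + 11×366 = 17531 days.
(2200 is not a leap year (divisible by 100 but not 400).)
January 2203: 31 − 28 = 3 days remain.
Then 11 full months totalling 334 days.
January 1–16, 2204: 16 days.
Residual: 353 days.
Total: 17884 days.
17884 mod 7 = 6, so 6 days after Tuesday is Monday.

Monday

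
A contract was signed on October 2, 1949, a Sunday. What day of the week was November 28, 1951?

Wednesday

Day-of-year of October 2, 1949: 275.
Day-of-year of November 28, 1951: 332.
1949 has 365 days, so 365 − 275 = 90 days remain in 1949.
Full years: 1950: 365. Sum = 365.
Total: 90 + 365 + 332 = 787 days.
787 mod 7 = 3, so 3 days after Sunday is Wednesday.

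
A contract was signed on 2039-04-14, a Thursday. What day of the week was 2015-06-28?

Count forward from the earlier date (June 28, 2015) to the later (April 14, 2039):
Day-of-year of June 28, 2015: 179.
Day-of-year of April 14, 2039: 104.
2015 has 365 days, so 365 − 179 = 186 days remain in 2015.
Full years 2016–2038: 17 common + 6 leap = 17×365 + 6×366 = 8401 days.
Total: 186 + 8401 + 104 = 8691 days.
8691 mod 7 = 4, so 4 days before Thursday is Sunday.

Sunday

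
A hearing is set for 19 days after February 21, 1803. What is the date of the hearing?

March 12, 1803

Count 19 days after February 21, 1803:
February 1803: 28 − 21 = 7 days remain (1803 is not a leap year, so February has 28 days).
March 1–12, 1803: 12 days.
Total: 7 + 12 = 19 days.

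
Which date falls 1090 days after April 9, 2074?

April 3, 2077

Count 1090 days after April 9, 2074:
Day-of-year of April 9, 2074: 99.
Day-of-year of April 3, 2077: 93.
2074 has 365 days, so 365 − 99 = 266 days remain in 2074.
Full years: 2075: 365; 2076: 366. Sum = 731.
Total: 266 + 731 + 93 = 1090 days.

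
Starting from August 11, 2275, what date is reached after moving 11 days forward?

August 22, 2275

Count 11 days after August 11, 2275:
Within August 2275: 22 − 11 = 11 days.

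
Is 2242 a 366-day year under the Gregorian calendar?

No

2242 is not a leap year.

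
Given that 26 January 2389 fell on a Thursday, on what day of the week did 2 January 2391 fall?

Day-of-year of January 26, 2389: 26.
Day-of-year of January 2, 2391: 2.
2389 has 365 days, so 365 − 26 = 339 days remain in 2389.
Full years: 2390: 365. Sum = 365.
Total: 339 + 365 + 2 = 706 days.
706 mod 7 = 6, so 6 days after Thursday is Wednesday.

Wednesday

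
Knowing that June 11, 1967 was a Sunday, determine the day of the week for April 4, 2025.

Day-of-year of June 11, 1967: 162.
Day-of-year of April 4, 2025: 94.
1967 has 365 days, so 365 − 162 = 203 days remain in 1967.
Full years 1968–2024: 42 common + 15 leap = 42×365 + 15×366 = 20820 days.
Total: 203 + 20820 + 94 = 21117 days.
21117 mod 7 = 5, so 5 days after Sunday is Friday.

Friday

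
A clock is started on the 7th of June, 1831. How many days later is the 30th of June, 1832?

389

June 1831: 30 − 7 = 23 days remain.
Then 11 full months totalling 336 days.
June 1–30, 1832: 30 days.
Total: 23 + 336 + 30 = 389 days.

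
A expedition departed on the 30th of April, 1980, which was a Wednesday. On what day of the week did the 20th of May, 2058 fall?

Day-of-year of April 30, 1980: 121.
Day-of-year of May 20, 2058: 140.
1980 has 366 days, so 366 − 121 = 245 days remain in 1980.
Full years 1981–2057: 58 common + 19 leap = 58×365 + 19×366 = 28124 days.
Total: 245 + 28124 + 140 = 28509 days.
28509 mod 7 = 5, so 5 days after Wednesday is Monday.

Monday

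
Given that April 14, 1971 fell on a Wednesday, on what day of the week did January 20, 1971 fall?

Wednesday

Count forward from the earlier date (January 20, 1971) to the later (April 14, 1971):
January 1971: 31 − 20 = 11 days remain.
Then February 1971 (28), March (31): 28 + 31 = 59 days.
April 1–14, 1971: 14 days.
Total: 11 + 59 + 14 = 84 days.
84 is a multiple of 7, so January 20, 1971 falls on the same weekday: Wednesday.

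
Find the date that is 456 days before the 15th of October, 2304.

the 17th of July, 2303

Count 456 days before October 15, 2304:
July 2303: 31 − 17 = 14 days remain.
Then 14 full months totalling 427 days.
October 1–15, 2304: 15 days.
Total: 14 + 427 + 15 = 456 days.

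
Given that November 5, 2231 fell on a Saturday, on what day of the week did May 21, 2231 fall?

Count forward from the earlier date (May 21, 2231) to the later (November 5, 2231):
May 2231: 31 − 21 = 10 days remain.
Then June (30), July (31), August (31), September (30), October (31): 30 + 31 + 31 + 30 + 31 = 153 days.
November 1–5, 2231: 5 days.
Total: 10 + 153 + 5 = 168 days.
168 is a multiple of 7, so May 21, 2231 falls on the same weekday: Saturday.

Saturday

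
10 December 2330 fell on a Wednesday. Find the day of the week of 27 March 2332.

Day-of-year of December 10, 2330: 344.
Day-of-year of March 27, 2332: 87.
2330 has 365 days, so 365 − 344 = 21 days remain in 2330.
Full years: 2331: 365. Sum = 365.
Total: 21 + 365 + 87 = 473 days.
473 mod 7 = 4, so 4 days after Wednesday is Sunday.

Sunday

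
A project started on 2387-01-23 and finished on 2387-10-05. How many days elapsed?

January 2387: 31 − 23 = 8 days remain.
Then February 2387 (28), March (31), April (30), May (31), June (30), July (31), August (31), September (30): 28 + 31 + 30 + 31 + 30 + 31 + 31 + 30 = 242 days.
October 1–5, 2387: 5 days.
Total: 8 + 242 + 5 = 255 days.

255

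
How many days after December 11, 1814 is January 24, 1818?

December 11, 1814 → December 11, 1815: 365 days.
December 11, 1815 → December 11, 1816: 366 days (1816 is a leap year).
December 11, 1816 → December 11, 1817: 365 days.
December 1817: 31 − 11 = 20 days remain.
January 1–24, 1818: 24 days.
Residual: 44 days.
Total: 1140 days.

1140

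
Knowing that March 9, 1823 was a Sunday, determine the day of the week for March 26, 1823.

Wednesday

Within March 1823: 26 − 9 = 17 days.
17 mod 7 = 3, so 3 days after Sunday is Wednesday.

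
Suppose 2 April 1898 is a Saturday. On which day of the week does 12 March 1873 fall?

Count forward from the earlier date (March 12, 1873) to the later (April 2, 1898):
Day-of-year of March 12, 1873: 71.
Day-of-year of April 2, 1898: 92.
1873 has 365 days, so 365 − 71 = 294 days remain in 1873.
Full years 1874–1897: 18 common + 6 leap = 18×365 + 6×366 = 8766 days.
Total: 294 + 8766 + 92 = 9152 days.
9152 mod 7 = 3, so 3 days before Saturday is Wednesday.

Wednesday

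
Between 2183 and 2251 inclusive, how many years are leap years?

16

Years divisible by 4: 2184, 2188, …, 2248 — 17 in all.
Of these, 2200 is divisible by 100 but not 400, so not leap.
Leap years: 17 − 1 = 16.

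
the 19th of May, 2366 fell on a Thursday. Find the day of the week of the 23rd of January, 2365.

Saturday

Count forward from the earlier date (January 23, 2365) to the later (May 19, 2366):
January 2365: 31 − 23 = 8 days remain.
Then 15 full months totalling 454 days.
May 1–19, 2366: 19 days.
Total: 8 + 454 + 19 = 481 days.
481 mod 7 = 5, so 5 days before Thursday is Saturday.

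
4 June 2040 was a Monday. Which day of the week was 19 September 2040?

Wednesday

June 2040: 30 − 4 = 26 days remain.
Then July (31), August (31): 31 + 31 = 62 days.
September 1–19, 2040: 19 days.
Total: 26 + 62 + 19 = 107 days.
107 mod 7 = 2, so 2 days after Monday is Wednesday.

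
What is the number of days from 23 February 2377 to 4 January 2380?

1045

Day-of-year of February 23, 2377: 54.
Day-of-year of January 4, 2380: 4.
2377 has 365 days, so 365 − 54 = 311 days remain in 2377.
Full years: 2378: 365; 2379: 365. Sum = 730.
Total: 311 + 730 + 4 = 1045 days.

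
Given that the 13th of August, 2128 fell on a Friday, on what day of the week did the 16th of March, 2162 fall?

From August 13, 2128 to August 13, 2161: 33 years, of which 8 contain a Feb 29 — 25×365 + 8×366 = 12053 days.
August 2161: 31 − 13 = 18 days remain.
Then September (30), October (31), November (30), December (31), January (31), February 2162 (28): 30 + 31 + 30 + 31 + 31 + 28 = 181 days.
March 1–16, 2162: 16 days.
Residual: 215 days.
Total: 12268 days.
12268 mod 7 = 4, so 4 days after Friday is Tuesday.

Tuesday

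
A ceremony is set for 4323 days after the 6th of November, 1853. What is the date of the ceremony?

the 7th of September, 1865

Count 4323 days after November 6, 1853:
From November 6, 1853 to November 6, 1864: 11 years, of which 3 contain a Feb 29 — 8×365 + 3×366 = 4018 days.
November 1864: 30 − 6 = 24 days remain.
Then 9 full months totalling 274 days.
September 1–7, 1865: 7 days.
Residual: 305 days.
Total: 4323 days.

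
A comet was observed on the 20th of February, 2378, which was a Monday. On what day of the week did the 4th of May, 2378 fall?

February 2378: 28 − 20 = 8 days remain (2378 is not a leap year, so February has 28 days).
Then March (31), April (30): 31 + 30 = 61 days.
May 1–4, 2378: 4 days.
Total: 8 + 61 + 4 = 73 days.
73 mod 7 = 3, so 3 days after Monday is Thursday.

Thursday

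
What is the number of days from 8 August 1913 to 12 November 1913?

August 1913: 31 − 8 = 23 days remain.
Then September (30), October (31): 30 + 31 = 61 days.
November 1–12, 1913: 12 days.
Total: 23 + 61 + 12 = 96 days.

96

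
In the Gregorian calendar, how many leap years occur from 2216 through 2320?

26

Years divisible by 4: 2216, 2220, …, 2320 — 27 in all.
Of these, 2300 is divisible by 100 but not 400, so not leap.
Leap years: 27 − 1 = 26.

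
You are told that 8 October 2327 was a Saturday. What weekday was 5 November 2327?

Saturday

October 2327: 31 − 8 = 23 days remain.
November 1–5, 2327: 5 days.
Total: 23 + 5 = 28 days.
28 is a multiple of 7, so 5 November 2327 falls on the same weekday: Saturday.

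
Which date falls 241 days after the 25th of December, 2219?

the 22nd of August, 2220

Count 241 days after December 25, 2219:
Day-of-year of December 25, 2219: 359.
Day-of-year of August 22, 2220: 235.
2219 has 365 days, so 365 − 359 = 6 days remain in 2219.
Total: 6 + 235 = 241 days.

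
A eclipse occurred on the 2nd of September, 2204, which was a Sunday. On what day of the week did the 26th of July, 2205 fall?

Friday

September 2204: 30 − 2 = 28 days remain.
Then 9 full months totalling 273 days.
July 1–26, 2205: 26 days.
Total: 28 + 273 + 26 = 327 days.
327 mod 7 = 5, so 5 days after Sunday is Friday.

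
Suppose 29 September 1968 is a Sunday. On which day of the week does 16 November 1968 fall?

September 1968: 30 − 29 = 1 day remains.
Then October (31): 31 days.
November 1–16, 1968: 16 days.
Total: 1 + 31 + 16 = 48 days.
48 mod 7 = 6, so 6 days after Sunday is Saturday.

Saturday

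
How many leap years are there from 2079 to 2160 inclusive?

Years divisible by 4: 2080, 2084, …, 2160 — 21 in all.
Of these, 2100 is divisible by 100 but not 400, so not leap.
Leap years: 21 − 1 = 20.

20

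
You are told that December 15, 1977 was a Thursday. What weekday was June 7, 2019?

Friday

From December 15, 1977 to December 15, 2018: 41 years, of which 10 contain a Feb 29 — 31×365 + 10×366 = 14975 days.
(2000 is a leap year (divisible by 400).)
December 2018: 31 − 15 = 16 days remain.
Then January (31), February 2019 (28), March (31), April (30), May (31): 31 + 28 + 31 + 30 + 31 = 151 days.
June 1–7, 2019: 7 days.
Residual: 174 days.
Total: 15149 days.
15149 mod 7 = 1, so 1 day after Thursday is Friday.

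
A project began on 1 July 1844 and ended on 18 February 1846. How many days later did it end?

Day-of-year of July 1, 1844: 183.
Day-of-year of February 18, 1846: 49.
1844 has 366 days, so 366 − 183 = 183 days remain in 1844.
Full years: 1845: 365. Sum = 365.
Total: 183 + 365 + 49 = 597 days.

597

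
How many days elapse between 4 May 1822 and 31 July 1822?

May 1822: 31 − 4 = 27 days remain.
Then June (30): 30 days.
July 1–31, 1822: 31 days.
Total: 27 + 30 + 31 = 88 days.

88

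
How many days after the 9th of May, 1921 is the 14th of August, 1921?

97

May 1921: 31 − 9 = 22 days remain.
Then June (30), July (31): 30 + 31 = 61 days.
August 1–14, 1921: 14 days.
Total: 22 + 61 + 14 = 97 days.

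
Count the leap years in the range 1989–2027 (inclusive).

Years divisible by 4 in [1989, 2027]: 1992, 1996, 2000, 2004, 2008, 2012, 2016, 2020, 2024.
2000 is divisible by 400, so still leap.
No century exceptions apply. Count: 9.

9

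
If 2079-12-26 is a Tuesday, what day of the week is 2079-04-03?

Count forward from the earlier date (April 3, 2079) to the later (December 26, 2079):
April 2079: 30 − 3 = 27 days remain.
Then May (31), June (30), July (31), August (31), September (30), October (31), November (30): 31 + 30 + 31 + 31 + 30 + 31 + 30 = 214 days.
December 1–26, 2079: 26 days.
Total: 27 + 214 + 26 = 267 days.
267 mod 7 = 1, so 1 day before Tuesday is Monday.

Monday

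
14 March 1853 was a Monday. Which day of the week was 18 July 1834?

Count forward from the earlier date (July 18, 1834) to the later (March 14, 1853):
Day-of-year of July 18, 1834: 199.
Day-of-year of March 14, 1853: 73.
1834 has 365 days, so 365 − 199 = 166 days remain in 1834.
Full years 1835–1852: 13 common + 5 leap = 13×365 + 5×366 = 6575 days.
Total: 166 + 6575 + 73 = 6814 days.
6814 mod 7 = 3, so 3 days before Monday is Friday.

Friday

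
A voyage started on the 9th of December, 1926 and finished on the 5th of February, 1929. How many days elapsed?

789

Day-of-year of December 9, 1926: 343.
Day-of-year of February 5, 1929: 36.
1926 has 365 days, so 365 − 343 = 22 days remain in 1926.
Full years: 1927: 365; 1928: 366. Sum = 731.
Total: 22 + 731 + 36 = 789 days.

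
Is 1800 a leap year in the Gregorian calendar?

No

1800 is not a leap year (divisible by 100 but not 400).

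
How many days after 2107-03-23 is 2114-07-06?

From March 23, 2107 to March 23, 2114: 7 years, of which 2 contain a Feb 29 — 5×365 + 2×366 = 2557 days.
March 2114: 31 − 23 = 8 days remain.
Then April (30), May (31), June (30): 30 + 31 + 30 = 91 days.
July 1–6, 2114: 6 days.
Residual: 105 days.
Total: 2662 days.

2662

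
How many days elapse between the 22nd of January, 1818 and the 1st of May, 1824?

January 22, 1818 → January 22, 1819: 365 days.
January 22, 1819 → January 22, 1820: 365 days.
January 22, 1820 → January 22, 1821: 366 days (1820 is a leap year).
January 22, 1821 → January 22, 1822: 365 days.
January 22, 1822 → January 22, 1823: 365 days.
January 22, 1823 → January 22, 1824: 365 days.
January 1824: 31 − 22 = 9 days remain.
Then February 1824 (29), March (31), April (30): 29 + 31 + 30 = 90 days.
May 1, 1824: 1 day.
Residual: 100 days.
Total: 2291 days.

2291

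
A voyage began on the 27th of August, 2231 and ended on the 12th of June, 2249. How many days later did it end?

6499

From August 27, 2231 to August 27, 2248: 17 years, of which 5 contain a Feb 29 — 12×365 + 5×366 = 6210 days.
August 2248: 31 − 27 = 4 days remain.
Then 9 full months totalling 273 days.
June 1–12, 2249: 12 days.
Residual: 289 days.
Total: 6499 days.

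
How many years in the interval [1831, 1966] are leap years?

Years divisible by 4: 1832, 1836, …, 1964 — 34 in all.
Of these, 1900 is divisible by 100 but not 400, so not leap.
Leap years: 34 − 1 = 33.

33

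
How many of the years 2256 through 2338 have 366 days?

20

Years divisible by 4: 2256, 2260, …, 2336 — 21 in all.
Of these, 2300 is divisible by 100 but not 400, so not leap.
Leap years: 21 − 1 = 20.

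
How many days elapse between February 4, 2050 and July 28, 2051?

February 4, 2050 → February 4, 2051: 365 days.
February 2051: 28 − 4 = 24 days remain (2051 is not a leap year, so February has 28 days).
Then March (31), April (30), May (31), June (30): 31 + 30 + 31 + 30 = 122 days.
July 1–28, 2051: 28 days.
Residual: 174 days.
Total: 539 days.

539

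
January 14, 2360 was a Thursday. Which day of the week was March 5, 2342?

Count forward from the earlier date (March 5, 2342) to the later (January 14, 2360):
From March 5, 2342 to March 5, 2359: 17 years, of which 4 contain a Feb 29 — 13×365 + 4×366 = 6209 days.
March 2359: 31 − 5 = 26 days remain.
Then 9 full months totalling 275 days.
January 1–14, 2360: 14 days.
Residual: 315 days.
Total: 6524 days.
6524 is a multiple of 7, so March 5, 2342 falls on the same weekday: Thursday.

Thursday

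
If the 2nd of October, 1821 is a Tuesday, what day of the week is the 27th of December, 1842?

Tuesday

From October 2, 1821 to October 2, 1842: 21 years, of which 5 contain a Feb 29 — 16×365 + 5×366 = 7670 days.
October 1842: 31 − 2 = 29 days remain.
Then November (30): 30 days.
December 1–27, 1842: 27 days.
Residual: 86 days.
Total: 7756 days.
7756 is a multiple of 7, so the 27th of December, 1842 falls on the same weekday: Tuesday.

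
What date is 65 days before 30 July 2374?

26 May 2374

Count 65 days before July 30, 2374:
May 2374: 31 − 26 = 5 days remain.
Then June (30): 30 days.
July 1–30, 2374: 30 days.
Total: 5 + 30 + 30 = 65 days.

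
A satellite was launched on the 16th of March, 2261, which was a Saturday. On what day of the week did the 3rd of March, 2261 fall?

Count forward from the earlier date (March 3, 2261) to the later (March 16, 2261):
Within March 2261: 16 − 3 = 13 days.
13 mod 7 = 6, so 6 days before Saturday is Sunday.

Sunday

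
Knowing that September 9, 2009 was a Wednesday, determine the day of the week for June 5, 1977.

Sunday

Count forward from the earlier date (June 5, 1977) to the later (September 9, 2009):
Day-of-year of June 5, 1977: 156.
Day-of-year of September 9, 2009: 252.
1977 has 365 days, so 365 − 156 = 209 days remain in 1977.
Full years 1978–2008: 23 common + 8 leap = 23×365 + 8×366 = 11323 days.
Total: 209 + 11323 + 252 = 11784 days.
11784 mod 7 = 3, so 3 days before Wednesday is Sunday.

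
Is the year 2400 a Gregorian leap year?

Yes

2400 is a leap year (divisible by 400).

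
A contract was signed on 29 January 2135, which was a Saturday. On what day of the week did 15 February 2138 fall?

Saturday

Day-of-year of January 29, 2135: 29.
Day-of-year of February 15, 2138: 46.
2135 has 365 days, so 365 − 29 = 336 days remain in 2135.
Full years: 2136: 366; 2137: 365. Sum = 731.
Total: 336 + 731 + 46 = 1113 days.
1113 is a multiple of 7, so 15 February 2138 falls on the same weekday: Saturday.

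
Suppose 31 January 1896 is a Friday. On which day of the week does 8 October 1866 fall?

Monday

Count forward from the earlier date (October 8, 1866) to the later (January 31, 1896):
From October 8, 1866 to October 8, 1895: 29 years, of which 7 contain a Feb 29 — 22×365 + 7×366 = 10592 days.
October 1895: 31 − 8 = 23 days remain.
Then November (30), December (31): 30 + 31 = 61 days.
January 1–31, 1896: 31 days.
Residual: 115 days.
Total: 10707 days.
10707 mod 7 = 4, so 4 days before Friday is Monday.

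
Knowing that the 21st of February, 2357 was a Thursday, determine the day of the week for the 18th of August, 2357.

Sunday

February 2357: 28 − 21 = 7 days remain (2357 is not a leap year, so February has 28 days).
Then March (31), April (30), May (31), June (30), July (31): 31 + 30 + 31 + 30 + 31 = 153 days.
August 1–18, 2357: 18 days.
Total: 7 + 153 + 18 = 178 days.
178 mod 7 = 3, so 3 days after Thursday is Sunday.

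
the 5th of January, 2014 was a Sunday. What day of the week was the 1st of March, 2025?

From January 5, 2014 to January 5, 2025: 11 years, of which 3 contain a Feb 29 — 8×365 + 3×366 = 4018 days.
January 2025: 31 − 5 = 26 days remain.
Then February 2025 (28): 28 days.
March 1, 2025: 1 day.
Residual: 55 days.
Total: 4073 days.
4073 mod 7 = 6, so 6 days after Sunday is Saturday.

Saturday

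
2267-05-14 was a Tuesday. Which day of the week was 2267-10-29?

May 2267: 31 − 14 = 17 days remain.
Then June (30), July (31), August (31), September (30): 30 + 31 + 31 + 30 = 122 days.
October 1–29, 2267: 29 days.
Total: 17 + 122 + 29 = 168 days.
168 is a multiple of 7, so 2267-10-29 falls on the same weekday: Tuesday.

Tuesday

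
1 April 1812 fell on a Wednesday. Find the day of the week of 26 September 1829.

From April 1, 1812 to April 1, 1829: 17 years, of which 4 contain a Feb 29 — 13×365 + 4×366 = 6209 days.
April 1829: 30 − 1 = 29 days remain.
Then May (31), June (30), July (31), August (31): 31 + 30 + 31 + 31 = 123 days.
September 1–26, 1829: 26 days.
Residual: 178 days.
Total: 6387 days.
6387 mod 7 = 3, so 3 days after Wednesday is Saturday.

Saturday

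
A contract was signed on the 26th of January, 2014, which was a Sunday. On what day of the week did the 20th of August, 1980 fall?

Count forward from the earlier date (August 20, 1980) to the later (January 26, 2014):
From August 20, 1980 to August 20, 2013: 33 years, of which 8 contain a Feb 29 — 25×365 + 8×366 = 12053 days.
(2000 is a leap year (divisible by 400).)
August 2013: 31 − 20 = 11 days remain.
Then September (30), October (31), November (30), December (31): 30 + 31 + 30 + 31 = 122 days.
January 1–26, 2014: 26 days.
Residual: 159 days.
Total: 12212 days.
12212 mod 7 = 4, so 4 days before Sunday is Wednesday.

Wednesday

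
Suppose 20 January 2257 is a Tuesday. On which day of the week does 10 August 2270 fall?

From January 20, 2257 to January 20, 2270: 13 years, of which 3 contain a Feb 29 — 10×365 + 3×366 = 4748 days.
January 2270: 31 − 20 = 11 days remain.
Then February 2270 (28), March (31), April (30), May (31), June (30), July (31): 28 + 31 + 30 + 31 + 30 + 31 = 181 days.
August 1–10, 2270: 10 days.
Residual: 202 days.
Total: 4950 days.
4950 mod 7 = 1, so 1 day after Tuesday is Wednesday.

Wednesday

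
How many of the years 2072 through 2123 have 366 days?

12

Years divisible by 4: 2072, 2076, …, 2120 — 13 in all.
Of these, 2100 is divisible by 100 but not 400, so not leap.
Leap years: 13 − 1 = 12.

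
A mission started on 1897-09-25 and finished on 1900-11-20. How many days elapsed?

September 25, 1897 → September 25, 1898: 365 days.
September 25, 1898 → September 25, 1899: 365 days.
September 25, 1899 → September 25, 1900: 365 days (1900 is not a leap year (divisible by 100 but not 400)).
September 1900: 30 − 25 = 5 days remain.
Then October (31): 31 days.
November 1–20, 1900: 20 days.
Residual: 56 days.
Total: 1151 days.

1151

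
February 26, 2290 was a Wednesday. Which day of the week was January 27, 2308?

Monday

Day-of-year of February 26, 2290: 57.
Day-of-year of January 27, 2308: 27.
2290 has 365 days, so 365 − 57 = 308 days remain in 2290.
Full years 2291–2307: 14 common + 3 leap = 14×365 + 3×366 = 6208 days.
Total: 308 + 6208 + 27 = 6543 days.
6543 mod 7 = 5, so 5 days after Wednesday is Monday.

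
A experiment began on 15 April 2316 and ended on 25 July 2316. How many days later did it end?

April 2316: 30 − 15 = 15 days remain.
Then May (31), June (30): 31 + 30 = 61 days.
July 1–25, 2316: 25 days.
Total: 15 + 61 + 25 = 101 days.

101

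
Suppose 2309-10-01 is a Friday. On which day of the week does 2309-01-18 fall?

Monday

Count forward from the earlier date (January 18, 2309) to the later (October 1, 2309):
January 2309: 31 − 18 = 13 days remain.
Then February 2309 (28), March (31), April (30), May (31), June (30), July (31), August (31), September (30): 28 + 31 + 30 + 31 + 30 + 31 + 31 + 30 = 242 days.
October 1, 2309: 1 day.
Total: 13 + 242 + 1 = 256 days.
256 mod 7 = 4, so 4 days before Friday is Monday.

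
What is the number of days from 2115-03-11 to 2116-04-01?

387

March 2115: 31 − 11 = 20 days remain.
Then 12 full months totalling 366 days.
April 1, 2116: 1 day.
Total: 20 + 366 + 1 = 387 days.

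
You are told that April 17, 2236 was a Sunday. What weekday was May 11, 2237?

Day-of-year of April 17, 2236: 108.
Day-of-year of May 11, 2237: 131.
2236 has 366 days, so 366 − 108 = 258 days remain in 2236.
Total: 258 + 131 = 389 days.
389 mod 7 = 4, so 4 days after Sunday is Thursday.

Thursday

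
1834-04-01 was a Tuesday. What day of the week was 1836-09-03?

Saturday

April 1834: 30 − 1 = 29 days remain.
Then 28 full months totalling 854 days.
September 1–3, 1836: 3 days.
Total: 29 + 854 + 3 = 886 days.
886 mod 7 = 4, so 4 days after Tuesday is Saturday.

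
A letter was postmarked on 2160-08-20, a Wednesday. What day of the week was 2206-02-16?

Sunday

From August 20, 2160 to August 20, 2205: 45 years, of which 10 contain a Feb 29 — 35×365 + 10×366 = 16435 days.
(2200 is not a leap year (divisible by 100 but not 400).)
August 2205: 31 − 20 = 11 days remain.
Then September (30), October (31), November (30), December (31), January (31): 30 + 31 + 30 + 31 + 31 = 153 days.
February 1–16, 2206: 16 days (2206 is not a leap year).
Residual: 180 days.
Total: 16615 days.
16615 mod 7 = 4, so 4 days after Wednesday is Sunday.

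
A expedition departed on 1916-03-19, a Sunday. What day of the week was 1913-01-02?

Thursday

Count forward from the earlier date (January 2, 1913) to the later (March 19, 1916):
Day-of-year of January 2, 1913: 2.
Day-of-year of March 19, 1916: 79.
1913 has 365 days, so 365 − 2 = 363 days remain in 1913.
Full years: 1914: 365; 1915: 365. Sum = 730.
Total: 363 + 730 + 79 = 1172 days.
1172 mod 7 = 3, so 3 days before Sunday is Thursday.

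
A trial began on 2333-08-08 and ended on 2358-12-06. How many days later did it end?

9251

From August 8, 2333 to August 8, 2358: 25 years, of which 6 contain a Feb 29 — 19×365 + 6×366 = 9131 days.
August 2358: 31 − 8 = 23 days remain.
Then September (30), October (31), November (30): 30 + 31 + 30 = 91 days.
December 1–6, 2358: 6 days.
Residual: 120 days.
Total: 9251 days.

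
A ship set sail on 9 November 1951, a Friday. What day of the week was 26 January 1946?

Count forward from the earlier date (January 26, 1946) to the later (November 9, 1951):
January 26, 1946 → January 26, 1947: 365 days.
January 26, 1947 → January 26, 1948: 365 days.
January 26, 1948 → January 26, 1949: 366 days (1948 is a leap year).
January 26, 1949 → January 26, 1950: 365 days.
January 26, 1950 → January 26, 1951: 365 days.
January 1951: 31 − 26 = 5 days remain.
Then 9 full months totalling 273 days.
November 1–9, 1951: 9 days.
Residual: 287 days.
Total: 2113 days.
2113 mod 7 = 6, so 6 days before Friday is Saturday.

Saturday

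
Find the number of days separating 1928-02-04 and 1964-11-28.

13447

From February 4, 1928 to February 4, 1964: 36 years, of which 9 contain a Feb 29 — 27×365 + 9×366 = 13149 days.
February 1964: 29 − 4 = 25 days remain (1964 is a leap year, so February has 29 days).
Then March (31), April (30), May (31), June (30), July (31), August (31), September (30), October (31): 31 + 30 + 31 + 30 + 31 + 31 + 30 + 31 = 245 days.
November 1–28, 1964: 28 days.
Residual: 298 days.
Total: 13447 days.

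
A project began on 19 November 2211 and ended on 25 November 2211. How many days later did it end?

6

Within November 2211: 25 − 19 = 6 days.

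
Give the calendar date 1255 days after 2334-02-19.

2337-07-28

Count 1255 days after February 19, 2334:
February 19, 2334 → February 19, 2335: 365 days.
February 19, 2335 → February 19, 2336: 365 days.
February 19, 2336 → February 19, 2337: 366 days (2336 is a leap year).
February 2337: 28 − 19 = 9 days remain (2337 is not a leap year, so February has 28 days).
Then March (31), April (30), May (31), June (30): 31 + 30 + 31 + 30 = 122 days.
July 1–28, 2337: 28 days.
Residual: 159 days.
Total: 1255 days.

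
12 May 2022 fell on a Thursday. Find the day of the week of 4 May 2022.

Wednesday

Count forward from the earlier date (May 4, 2022) to the later (May 12, 2022):
Within May 2022: 12 − 4 = 8 days.
8 mod 7 = 1, so 1 day before Thursday is Wednesday.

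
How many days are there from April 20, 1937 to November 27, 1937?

221

April 1937: 30 − 20 = 10 days remain.
Then May (31), June (30), July (31), August (31), September (30), October (31): 31 + 30 + 31 + 31 + 30 + 31 = 184 days.
November 1–27, 1937: 27 days.
Total: 10 + 184 + 27 = 221 days.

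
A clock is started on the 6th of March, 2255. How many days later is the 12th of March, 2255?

Within March 2255: 12 − 6 = 6 days.

6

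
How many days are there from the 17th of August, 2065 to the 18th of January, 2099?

12207

From August 17, 2065 to August 17, 2098: 33 years, of which 8 contain a Feb 29 — 25×365 + 8×366 = 12053 days.
August 2098: 31 − 17 = 14 days remain.
Then September (30), October (31), November (30), December (31): 30 + 31 + 30 + 31 = 122 days.
January 1–18, 2099: 18 days.
Residual: 154 days.
Total: 12207 days.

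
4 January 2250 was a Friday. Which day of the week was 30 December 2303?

Day-of-year of January 4, 2250: 4.
Day-of-year of December 30, 2303: 364.
2250 has 365 days, so 365 − 4 = 361 days remain in 2250.
Full years 2251–2302: 40 common + 12 leap = 40×365 + 12×366 = 18992 days.
Total: 361 + 18992 + 364 = 19717 days.
19717 mod 7 = 5, so 5 days after Friday is Wednesday.

Wednesday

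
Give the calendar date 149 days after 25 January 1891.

23 June 1891

Count 149 days after January 25, 1891:
January 1891: 31 − 25 = 6 days remain.
Then February 1891 (28), March (31), April (30), May (31): 28 + 31 + 30 + 31 = 120 days.
June 1–23, 1891: 23 days.
Total: 6 + 120 + 23 = 149 days.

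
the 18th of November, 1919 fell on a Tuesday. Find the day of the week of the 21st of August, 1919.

Thursday

Count forward from the earlier date (August 21, 1919) to the later (November 18, 1919):
August 1919: 31 − 21 = 10 days remain.
Then September (30), October (31): 30 + 31 = 61 days.
November 1–18, 1919: 18 days.
Total: 10 + 61 + 18 = 89 days.
89 mod 7 = 5, so 5 days before Tuesday is Thursday.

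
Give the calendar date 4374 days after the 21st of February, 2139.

the 12th of February, 2151

Count 4374 days after February 21, 2139:
Day-of-year of February 21, 2139: 52.
Day-of-year of February 12, 2151: 43.
2139 has 365 days, so 365 − 52 = 313 days remain in 2139.
Full years 2140–2150: 8 common + 3 leap = 8×365 + 3×366 = 4018 days.
Total: 313 + 4018 + 43 = 4374 days.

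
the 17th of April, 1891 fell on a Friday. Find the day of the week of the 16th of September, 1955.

Day-of-year of April 17, 1891: 107.
Day-of-year of September 16, 1955: 259.
1891 has 365 days, so 365 − 107 = 258 days remain in 1891.
Full years 1892–1954: 48 common + 15 leap = 48×365 + 15×366 = 23010 days.
Total: 258 + 23010 + 259 = 23527 days.
23527 is a multiple of 7, so the 16th of September, 1955 falls on the same weekday: Friday.

Friday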